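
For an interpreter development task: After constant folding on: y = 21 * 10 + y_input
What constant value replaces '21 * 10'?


Identifying constant sub-expression:
  Original: y = 21 * 10 + y_input
  21 and 10 are both compile-time constants
  Evaluating: 21 * 10 = 210
  After folding: y = 210 + y_input

210


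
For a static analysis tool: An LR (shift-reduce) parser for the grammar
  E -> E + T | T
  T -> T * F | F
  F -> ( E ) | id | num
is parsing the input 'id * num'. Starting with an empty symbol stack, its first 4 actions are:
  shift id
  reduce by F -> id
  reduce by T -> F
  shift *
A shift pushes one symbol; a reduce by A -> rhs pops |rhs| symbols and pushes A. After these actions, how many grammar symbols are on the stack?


Tracking the symbol stack through each action:
  Action 1: shift 'id' : push -> stack = [id] (size 1)
  Action 2: reduce by F -> id : pop 1, push F -> stack = [F] (size 1)
  Action 3: reduce by T -> F : pop 1, push T -> stack = [T] (size 1)
  Action 4: shift '*' : push -> stack = [T, *] (size 2)
Final stack size: 2

2


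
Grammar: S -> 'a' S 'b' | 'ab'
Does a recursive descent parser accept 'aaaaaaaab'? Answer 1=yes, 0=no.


Grammar accepts strings of the form a^n b^n (n >= 1)
Word: 'aaaaaaaab'
Counting: 8 a's and 1 b's
Check: 8 == 1? No
Mismatch: a-count != b-count
Rejected

0


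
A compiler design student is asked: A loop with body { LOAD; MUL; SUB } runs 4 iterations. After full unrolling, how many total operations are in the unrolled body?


Loop body operations: LOAD, MUL, SUB (3 ops per iteration)
Unrolling 4 iterations:
  Iteration 1: LOAD, MUL, SUB (3 ops)
  Iteration 2: LOAD, MUL, SUB (3 ops)
  Iteration 3: LOAD, MUL, SUB (3 ops)
  Iteration 4: LOAD, MUL, SUB (3 ops)
Total: 4 iterations * 3 ops/iter = 12 operations

12


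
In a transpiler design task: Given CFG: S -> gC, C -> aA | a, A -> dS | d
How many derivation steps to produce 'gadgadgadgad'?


Grammar: S -> gC, C -> aA | a, A -> dS | d
Deriving 'gadgadgadgad':
Step 1: S -> gC => gC
Step 2: C -> aA => gaA
Step 3: A -> dS => gadS
Step 4: S -> gC => gadgC
Step 5: C -> aA => gadgaA
Step 6: A -> dS => gadgadS
Step 7: S -> gC => gadgadgC
Step 8: C -> aA => gadgadgaA
Step 9: A -> dS => gadgadgadS
Step 10: S -> gC => gadgadgadgC
Step 11: C -> aA => gadgadgadgaA
Step 12: A -> d => gadgadgadgad
Total derivation steps: 12

12


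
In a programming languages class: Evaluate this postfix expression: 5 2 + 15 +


Processing tokens left to right:
Push 5, Push 2
Pop 5 and 2, compute 5 + 2 = 7, push 7
Push 15
Pop 7 and 15, compute 7 + 15 = 22, push 22
Stack result: 22

22


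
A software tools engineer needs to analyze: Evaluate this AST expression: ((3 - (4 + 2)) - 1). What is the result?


Expression: ((3 - (4 + 2)) - 1)
Evaluating step by step:
  4 + 2 = 6
  3 - 6 = -3
  -3 - 1 = -4
Result: -4

-4


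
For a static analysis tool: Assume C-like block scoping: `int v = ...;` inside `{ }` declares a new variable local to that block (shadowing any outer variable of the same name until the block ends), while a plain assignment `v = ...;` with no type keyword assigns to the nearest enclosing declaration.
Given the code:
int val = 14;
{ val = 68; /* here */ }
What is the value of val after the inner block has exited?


Analyzing scoping rules:
Outer scope: declares val = 14
Inner block: 'val = 68;' has no type keyword, so it is an assignment to the outer val (no shadowing)
The assignment changed the outer variable itself, so the new value persists after the block -> 68
Result: 68

68


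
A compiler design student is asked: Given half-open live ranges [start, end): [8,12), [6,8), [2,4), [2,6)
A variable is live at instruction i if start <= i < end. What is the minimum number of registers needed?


Live ranges:
  Var0: [8, 12)
  Var1: [6, 8)
  Var2: [2, 4)
  Var3: [2, 6)
Sweep-line events (position, delta, active):
  pos=2 start -> active=1
  pos=2 start -> active=2
  pos=4 end -> active=1
  pos=6 end -> active=0
  pos=6 start -> active=1
  pos=8 end -> active=0
  pos=8 start -> active=1
  pos=12 end -> active=0
Maximum simultaneous active: 2
Minimum registers needed: 2

2


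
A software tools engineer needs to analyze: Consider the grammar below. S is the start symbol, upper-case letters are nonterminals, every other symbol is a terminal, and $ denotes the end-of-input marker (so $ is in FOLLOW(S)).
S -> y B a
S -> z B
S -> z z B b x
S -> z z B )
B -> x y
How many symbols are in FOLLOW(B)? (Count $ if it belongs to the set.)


S is the start symbol and does not occur in any rule body, so FOLLOW(S) = {$}.
Examining every occurrence of B in a rule body:
  S -> y B a : B is followed by terminal 'a' -> add 'a'
  S -> z B : B is at the right end -> add FOLLOW(S) = {$}
  S -> z z B b x : B is followed by terminal 'b' -> add 'b'
  S -> z z B ) : B is followed by terminal ')' -> add ')'
  B -> x y : B does not occur in the body -> contributes nothing
FOLLOW(B) = {), a, b, $}
Count: 4

4


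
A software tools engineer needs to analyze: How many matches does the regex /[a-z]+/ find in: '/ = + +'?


Pattern: /[a-z]+/ (identifiers)
Input: '/ = + +'
Scanning for matches:
Total matches: 0

0


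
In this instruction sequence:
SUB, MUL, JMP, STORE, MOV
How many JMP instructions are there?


Scanning instruction sequence for JMP:
  Position 1: SUB
  Position 2: MUL
  Position 3: JMP <- MATCH
  Position 4: STORE
  Position 5: MOV
Matches at positions: [3]
Total JMP count: 1

1


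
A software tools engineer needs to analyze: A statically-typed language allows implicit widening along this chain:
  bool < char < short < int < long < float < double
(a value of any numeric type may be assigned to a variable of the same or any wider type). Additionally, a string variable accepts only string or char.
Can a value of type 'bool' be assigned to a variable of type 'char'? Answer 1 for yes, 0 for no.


Target variable type: char
Source value type: bool
Numeric ranks: bool=0, char=1
Widening allowed iff rank(source) <= rank(target): 0 <= 1? Yes
Result: 1

1


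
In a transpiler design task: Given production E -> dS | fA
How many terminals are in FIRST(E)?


Production: E -> dS | fA
Examining each alternative for leading terminals:
  E -> dS : first terminal = 'd'
  E -> fA : first terminal = 'f'
FIRST(E) = {d, f}
Count: 2

2


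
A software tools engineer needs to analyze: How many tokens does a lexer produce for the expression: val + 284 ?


Scanning 'val + 284'
Token 1: 'val' -> identifier
Token 2: '+' -> operator
Token 3: '284' -> integer_literal
Total tokens: 3

3


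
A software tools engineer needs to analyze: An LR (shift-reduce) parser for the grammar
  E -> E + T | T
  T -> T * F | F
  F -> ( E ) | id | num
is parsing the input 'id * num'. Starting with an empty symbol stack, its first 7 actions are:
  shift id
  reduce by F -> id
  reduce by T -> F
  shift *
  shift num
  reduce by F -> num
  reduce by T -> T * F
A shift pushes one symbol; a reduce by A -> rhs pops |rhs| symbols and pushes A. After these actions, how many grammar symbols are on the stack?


Tracking the symbol stack through each action:
  Action 1: shift 'id' : push -> stack = [id] (size 1)
  Action 2: reduce by F -> id : pop 1, push F -> stack = [F] (size 1)
  Action 3: reduce by T -> F : pop 1, push T -> stack = [T] (size 1)
  Action 4: shift '*' : push -> stack = [T, *] (size 2)
  Action 5: shift 'num' : push -> stack = [T, *, num] (size 3)
  Action 6: reduce by F -> num : pop 1, push F -> stack = [T, *, F] (size 3)
  Action 7: reduce by T -> T * F : pop 3, push T -> stack = [T] (size 1)
Final stack size: 1

1


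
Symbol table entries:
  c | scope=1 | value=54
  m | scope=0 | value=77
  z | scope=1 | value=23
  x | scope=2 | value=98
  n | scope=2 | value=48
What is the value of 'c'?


Searching symbol table for 'c':
  c | scope=1 | value=54 <- MATCH
  m | scope=0 | value=77
  z | scope=1 | value=23
  x | scope=2 | value=98
  n | scope=2 | value=48
Found 'c' at scope 1 with value 54

54


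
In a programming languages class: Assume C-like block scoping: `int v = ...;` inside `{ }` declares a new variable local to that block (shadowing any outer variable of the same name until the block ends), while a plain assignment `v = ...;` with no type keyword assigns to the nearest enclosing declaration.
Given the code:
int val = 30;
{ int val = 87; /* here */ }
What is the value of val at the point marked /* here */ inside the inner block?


Analyzing scoping rules:
Outer scope: declares val = 30
Inner block: 'int val = 87;' declares a NEW val that shadows the outer one
Inside the block the inner declaration is in scope -> 87
Result: 87

87


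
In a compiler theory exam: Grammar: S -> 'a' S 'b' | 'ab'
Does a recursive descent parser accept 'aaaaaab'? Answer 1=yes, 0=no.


Grammar accepts strings of the form a^n b^n (n >= 1)
Word: 'aaaaaab'
Counting: 6 a's and 1 b's
Check: 6 == 1? No
Mismatch: a-count != b-count
Rejected

0


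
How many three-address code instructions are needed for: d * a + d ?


Expression: d * a + d
Generating three-address code (respecting * over +/- precedence):
  Instruction 1: t1 = d * a
  Instruction 2: t2 = t1 + d
Total instructions: 2

2


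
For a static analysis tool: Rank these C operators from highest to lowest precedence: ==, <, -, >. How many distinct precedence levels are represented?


Looking up precedence for each operator:
  == -> precedence 3
  < -> precedence 4
  - -> precedence 5
  > -> precedence 4
Sorted highest to lowest: -, <, >, ==
Distinct precedence values: [5, 4, 3]
Number of distinct levels: 3

3


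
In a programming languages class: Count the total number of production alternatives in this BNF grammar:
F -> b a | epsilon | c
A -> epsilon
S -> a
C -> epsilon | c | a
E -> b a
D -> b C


Counting alternatives per rule:
  F: 3 alternative(s)
  A: 1 alternative(s)
  S: 1 alternative(s)
  C: 3 alternative(s)
  E: 1 alternative(s)
  D: 1 alternative(s)
Sum: 3 + 1 + 1 + 3 + 1 + 1 = 10

10


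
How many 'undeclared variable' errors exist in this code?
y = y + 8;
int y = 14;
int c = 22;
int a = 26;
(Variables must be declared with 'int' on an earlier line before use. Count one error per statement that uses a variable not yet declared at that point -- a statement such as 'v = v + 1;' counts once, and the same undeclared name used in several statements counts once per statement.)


Scanning code line by line:
  Line 1: use 'y' -> ERROR (undeclared)
  Line 2: declare 'y' -> declared = ['y']
  Line 3: declare 'c' -> declared = ['c', 'y']
  Line 4: declare 'a' -> declared = ['a', 'c', 'y']
Total undeclared variable errors: 1

1


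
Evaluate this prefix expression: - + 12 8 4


Parsing prefix expression: - + 12 8 4
Step 1: Innermost operation '+ 12 8'
  12 + 8 = 20
Step 2: Outer operation '- [20] 4'
  20 - 4 = 16

16


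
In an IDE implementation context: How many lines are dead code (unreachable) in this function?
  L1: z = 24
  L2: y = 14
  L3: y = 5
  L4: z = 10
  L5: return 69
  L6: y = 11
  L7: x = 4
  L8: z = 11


Analyzing control flow:
  L1: reachable (before return)
  L2: reachable (before return)
  L3: reachable (before return)
  L4: reachable (before return)
  L5: reachable (return statement)
  L6: DEAD (after return at L5)
  L7: DEAD (after return at L5)
  L8: DEAD (after return at L5)
Return at L5, total lines = 8
Dead lines: L6 through L8
Count: 3

3


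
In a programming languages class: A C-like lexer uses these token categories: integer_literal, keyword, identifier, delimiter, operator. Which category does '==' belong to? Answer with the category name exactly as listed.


Token: '=='
Checking categories:
  identifier: no
  integer_literal: no
  operator: YES
  keyword: no
  delimiter: no
Category: operator

operator


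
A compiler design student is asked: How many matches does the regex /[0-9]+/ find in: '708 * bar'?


Pattern: /[0-9]+/ (int literals)
Input: '708 * bar'
Scanning for matches:
  Match 1: '708'
Total matches: 1

1


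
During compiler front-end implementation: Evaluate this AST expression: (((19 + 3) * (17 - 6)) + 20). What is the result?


Expression: (((19 + 3) * (17 - 6)) + 20)
Evaluating step by step:
  19 + 3 = 22
  17 - 6 = 11
  22 * 11 = 242
  242 + 20 = 262
Result: 262

262


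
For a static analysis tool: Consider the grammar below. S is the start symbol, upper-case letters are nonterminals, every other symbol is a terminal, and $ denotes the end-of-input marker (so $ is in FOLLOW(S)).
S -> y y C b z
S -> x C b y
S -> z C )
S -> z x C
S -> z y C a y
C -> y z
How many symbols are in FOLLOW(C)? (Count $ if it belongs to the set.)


S is the start symbol and does not occur in any rule body, so FOLLOW(S) = {$}.
Examining every occurrence of C in a rule body:
  S -> y y C b z : C is followed by terminal 'b' -> add 'b'
  S -> x C b y : C is followed by terminal 'b' -> add 'b' (already in the set)
  S -> z C ) : C is followed by terminal ')' -> add ')'
  S -> z x C : C is at the right end -> add FOLLOW(S) = {$}
  S -> z y C a y : C is followed by terminal 'a' -> add 'a'
  C -> y z : C does not occur in the body -> contributes nothing
FOLLOW(C) = {), a, b, $}
Count: 4

4


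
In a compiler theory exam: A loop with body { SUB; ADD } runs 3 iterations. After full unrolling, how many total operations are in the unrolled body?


Loop body operations: SUB, ADD (2 ops per iteration)
Unrolling 3 iterations:
  Iteration 1: SUB, ADD (2 ops)
  Iteration 2: SUB, ADD (2 ops)
  Iteration 3: SUB, ADD (2 ops)
Total: 3 iterations * 2 ops/iter = 6 operations

6


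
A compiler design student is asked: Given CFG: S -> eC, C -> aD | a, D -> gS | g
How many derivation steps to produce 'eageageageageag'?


Grammar: S -> eC, C -> aD | a, D -> gS | g
Deriving 'eageageageageag':
Step 1: S -> eC => eC
Step 2: C -> aD => eaD
Step 3: D -> gS => eagS
Step 4: S -> eC => eageC
Step 5: C -> aD => eageaD
Step 6: D -> gS => eageagS
Step 7: S -> eC => eageageC
Step 8: C -> aD => eageageaD
Step 9: D -> gS => eageageagS
Step 10: S -> eC => eageageageC
Step 11: C -> aD => eageageageaD
Step 12: D -> gS => eageageageagS
Step 13: S -> eC => eageageageageC
Step 14: C -> aD => eageageageageaD
Step 15: D -> g => eageageageageag
Total derivation steps: 15

15


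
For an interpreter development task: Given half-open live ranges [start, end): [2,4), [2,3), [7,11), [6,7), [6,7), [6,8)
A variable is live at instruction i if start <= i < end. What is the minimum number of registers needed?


Live ranges:
  Var0: [2, 4)
  Var1: [2, 3)
  Var2: [7, 11)
  Var3: [6, 7)
  Var4: [6, 7)
  Var5: [6, 8)
Sweep-line events (position, delta, active):
  pos=2 start -> active=1
  pos=2 start -> active=2
  pos=3 end -> active=1
  pos=4 end -> active=0
  pos=6 start -> active=1
  pos=6 start -> active=2
  pos=6 start -> active=3
  pos=7 end -> active=2
  pos=7 end -> active=1
  pos=7 start -> active=2
  pos=8 end -> active=1
  pos=11 end -> active=0
Maximum simultaneous active: 3
Minimum registers needed: 3

3


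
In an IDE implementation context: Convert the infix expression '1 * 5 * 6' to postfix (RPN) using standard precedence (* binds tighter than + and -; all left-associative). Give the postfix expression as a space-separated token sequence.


Applying the shunting-yard algorithm:
  Operand 1 -> output
  Push '*' onto operator stack -> op-stack: [*]
  Operand 5 -> output
  See '*' (prec 2); top '*' (prec 2) >= it -> pop '*' to output
  Push '*' onto operator stack -> op-stack: [*]
  Operand 6 -> output
  End of input: pop '*' to output
Postfix result: 1 5 * 6 *

1 5 * 6 *


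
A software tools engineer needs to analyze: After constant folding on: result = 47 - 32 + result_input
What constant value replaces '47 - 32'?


Identifying constant sub-expression:
  Original: result = 47 - 32 + result_input
  47 and 32 are both compile-time constants
  Evaluating: 47 - 32 = 15
  After folding: result = 15 + result_input

15


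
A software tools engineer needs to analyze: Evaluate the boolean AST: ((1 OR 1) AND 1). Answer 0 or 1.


Step 1: Evaluate inner node
  1 OR 1 = 1
Step 2: Evaluate root node
  1 AND 1 = 1

1


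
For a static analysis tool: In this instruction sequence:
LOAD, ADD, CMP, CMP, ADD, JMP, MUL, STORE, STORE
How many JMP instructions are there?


Scanning instruction sequence for JMP:
  Position 1: LOAD
  Position 2: ADD
  Position 3: CMP
  Position 4: CMP
  Position 5: ADD
  Position 6: JMP <- MATCH
  Position 7: MUL
  Position 8: STORE
  Position 9: STORE
Matches at positions: [6]
Total JMP count: 1

1


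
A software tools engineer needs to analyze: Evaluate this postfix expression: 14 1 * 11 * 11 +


Processing tokens left to right:
Push 14, Push 1
Pop 14 and 1, compute 14 * 1 = 14, push 14
Push 11
Pop 14 and 11, compute 14 * 11 = 154, push 154
Push 11
Pop 154 and 11, compute 154 + 11 = 165, push 165
Stack result: 165

165


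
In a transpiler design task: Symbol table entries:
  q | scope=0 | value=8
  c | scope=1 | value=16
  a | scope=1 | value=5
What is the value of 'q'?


Searching symbol table for 'q':
  q | scope=0 | value=8 <- MATCH
  c | scope=1 | value=16
  a | scope=1 | value=5
Found 'q' at scope 0 with value 8

8


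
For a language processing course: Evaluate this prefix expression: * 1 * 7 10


Parsing prefix expression: * 1 * 7 10
Step 1: Innermost operation '* 7 10'
  7 * 10 = 70
Step 2: Outer operation '* 1 [70]'
  1 * 70 = 70

70


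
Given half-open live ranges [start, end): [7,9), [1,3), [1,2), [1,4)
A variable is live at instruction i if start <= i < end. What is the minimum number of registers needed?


Live ranges:
  Var0: [7, 9)
  Var1: [1, 3)
  Var2: [1, 2)
  Var3: [1, 4)
Sweep-line events (position, delta, active):
  pos=1 start -> active=1
  pos=1 start -> active=2
  pos=1 start -> active=3
  pos=2 end -> active=2
  pos=3 end -> active=1
  pos=4 end -> active=0
  pos=7 start -> active=1
  pos=9 end -> active=0
Maximum simultaneous active: 3
Minimum registers needed: 3

3


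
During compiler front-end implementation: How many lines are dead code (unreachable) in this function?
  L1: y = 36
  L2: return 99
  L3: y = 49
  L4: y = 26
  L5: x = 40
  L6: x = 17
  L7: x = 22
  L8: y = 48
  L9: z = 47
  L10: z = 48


Analyzing control flow:
  L1: reachable (before return)
  L2: reachable (return statement)
  L3: DEAD (after return at L2)
  L4: DEAD (after return at L2)
  L5: DEAD (after return at L2)
  L6: DEAD (after return at L2)
  L7: DEAD (after return at L2)
  L8: DEAD (after return at L2)
  L9: DEAD (after return at L2)
  L10: DEAD (after return at L2)
Return at L2, total lines = 10
Dead lines: L3 through L10
Count: 8

8


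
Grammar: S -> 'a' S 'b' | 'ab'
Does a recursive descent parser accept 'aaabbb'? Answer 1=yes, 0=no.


Grammar accepts strings of the form a^n b^n (n >= 1)
Word: 'aaabbb'
Counting: 3 a's and 3 b's
Check: 3 == 3? Yes
Derivation (S -> aSb applied 2 time(s), then S -> ab): S => aSb => aaSbb => aaabbb
Accepted

1


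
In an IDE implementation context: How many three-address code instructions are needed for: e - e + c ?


Expression: e - e + c
Generating three-address code (respecting * over +/- precedence):
  Instruction 1: t1 = e - e
  Instruction 2: t2 = t1 + c
Total instructions: 2

2


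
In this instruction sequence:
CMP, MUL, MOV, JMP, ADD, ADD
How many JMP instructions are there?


Scanning instruction sequence for JMP:
  Position 1: CMP
  Position 2: MUL
  Position 3: MOV
  Position 4: JMP <- MATCH
  Position 5: ADD
  Position 6: ADD
Matches at positions: [4]
Total JMP count: 1

1


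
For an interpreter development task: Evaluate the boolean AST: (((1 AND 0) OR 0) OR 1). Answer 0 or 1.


Step 1: Evaluate inner node
  1 AND 0 = 0
Step 2: Evaluate next node
  0 OR 0 = 0
Step 3: Evaluate root node
  0 OR 1 = 1

1


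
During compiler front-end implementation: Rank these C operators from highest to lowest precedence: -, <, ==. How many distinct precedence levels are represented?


Looking up precedence for each operator:
  - -> precedence 5
  < -> precedence 4
  == -> precedence 3
Sorted highest to lowest: -, <, ==
Distinct precedence values: [5, 4, 3]
Number of distinct levels: 3

3


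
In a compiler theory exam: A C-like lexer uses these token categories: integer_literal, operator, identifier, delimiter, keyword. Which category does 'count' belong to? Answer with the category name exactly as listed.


Token: 'count'
Checking categories:
  identifier: YES
  integer_literal: no
  operator: no
  keyword: no
  delimiter: no
Category: identifier

identifier


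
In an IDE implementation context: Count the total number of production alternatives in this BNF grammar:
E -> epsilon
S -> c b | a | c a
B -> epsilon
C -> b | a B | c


Counting alternatives per rule:
  E: 1 alternative(s)
  S: 3 alternative(s)
  B: 1 alternative(s)
  C: 3 alternative(s)
Sum: 1 + 3 + 1 + 3 = 8

8


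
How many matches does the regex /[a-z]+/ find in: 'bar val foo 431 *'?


Pattern: /[a-z]+/ (identifiers)
Input: 'bar val foo 431 *'
Scanning for matches:
  Match 1: 'bar'
  Match 2: 'val'
  Match 3: 'foo'
Total matches: 3

3


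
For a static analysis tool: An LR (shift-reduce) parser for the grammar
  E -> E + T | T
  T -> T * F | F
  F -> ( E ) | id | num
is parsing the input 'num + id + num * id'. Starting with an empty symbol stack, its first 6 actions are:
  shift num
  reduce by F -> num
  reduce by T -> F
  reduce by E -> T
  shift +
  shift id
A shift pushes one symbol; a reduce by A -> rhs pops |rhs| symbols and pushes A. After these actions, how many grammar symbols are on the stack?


Tracking the symbol stack through each action:
  Action 1: shift 'num' : push -> stack = [num] (size 1)
  Action 2: reduce by F -> num : pop 1, push F -> stack = [F] (size 1)
  Action 3: reduce by T -> F : pop 1, push T -> stack = [T] (size 1)
  Action 4: reduce by E -> T : pop 1, push E -> stack = [E] (size 1)
  Action 5: shift '+' : push -> stack = [E, +] (size 2)
  Action 6: shift 'id' : push -> stack = [E, +, id] (size 3)
Final stack size: 3

3


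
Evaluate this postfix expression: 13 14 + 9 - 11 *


Processing tokens left to right:
Push 13, Push 14
Pop 13 and 14, compute 13 + 14 = 27, push 27
Push 9
Pop 27 and 9, compute 27 - 9 = 18, push 18
Push 11
Pop 18 and 11, compute 18 * 11 = 198, push 198
Stack result: 198

198


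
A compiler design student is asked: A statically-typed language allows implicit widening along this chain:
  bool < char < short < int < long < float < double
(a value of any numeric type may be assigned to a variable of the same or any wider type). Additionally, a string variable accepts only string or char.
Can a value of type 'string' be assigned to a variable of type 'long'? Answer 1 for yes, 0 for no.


Target variable type: long
Source value type: string
Rule: string cannot widen to any numeric type
Result: 0

0


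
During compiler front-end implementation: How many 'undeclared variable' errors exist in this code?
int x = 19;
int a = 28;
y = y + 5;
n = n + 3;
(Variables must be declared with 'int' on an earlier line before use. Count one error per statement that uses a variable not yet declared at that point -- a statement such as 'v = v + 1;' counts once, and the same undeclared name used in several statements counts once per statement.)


Scanning code line by line:
  Line 1: declare 'x' -> declared = ['x']
  Line 2: declare 'a' -> declared = ['a', 'x']
  Line 3: use 'y' -> ERROR (undeclared)
  Line 4: use 'n' -> ERROR (undeclared)
Total undeclared variable errors: 2

2


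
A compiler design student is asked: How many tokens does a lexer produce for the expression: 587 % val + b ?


Scanning '587 % val + b'
Token 1: '587' -> integer_literal
Token 2: '%' -> operator
Token 3: 'val' -> identifier
Token 4: '+' -> operator
Token 5: 'b' -> identifier
Total tokens: 5

5


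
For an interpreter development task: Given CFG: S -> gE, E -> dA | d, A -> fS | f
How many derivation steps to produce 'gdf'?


Grammar: S -> gE, E -> dA | d, A -> fS | f
Deriving 'gdf':
Step 1: S -> gE => gE
Step 2: E -> dA => gdA
Step 3: A -> f => gdf
Total derivation steps: 3

3


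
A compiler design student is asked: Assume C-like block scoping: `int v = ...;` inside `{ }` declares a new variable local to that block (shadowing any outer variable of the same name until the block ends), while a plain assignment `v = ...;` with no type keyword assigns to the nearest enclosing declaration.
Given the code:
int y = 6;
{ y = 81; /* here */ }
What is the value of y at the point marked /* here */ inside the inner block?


Analyzing scoping rules:
Outer scope: declares y = 6
Inner block: 'y = 81;' has no type keyword, so it is an assignment to the outer y (no shadowing)
Inside the block, after the assignment -> 81
Result: 81

81


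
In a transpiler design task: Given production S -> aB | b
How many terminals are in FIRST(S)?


Production: S -> aB | b
Examining each alternative for leading terminals:
  S -> aB : first terminal = 'a'
  S -> b : first terminal = 'b'
FIRST(S) = {a, b}
Count: 2

2


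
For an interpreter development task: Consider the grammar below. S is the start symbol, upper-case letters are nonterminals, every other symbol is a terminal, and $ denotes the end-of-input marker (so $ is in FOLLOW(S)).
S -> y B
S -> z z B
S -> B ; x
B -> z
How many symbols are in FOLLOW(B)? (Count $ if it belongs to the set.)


S is the start symbol and does not occur in any rule body, so FOLLOW(S) = {$}.
Examining every occurrence of B in a rule body:
  S -> y B : B is at the right end -> add FOLLOW(S) = {$}
  S -> z z B : B is at the right end -> add FOLLOW(S) = {$} (already in the set)
  S -> B ; x : B is followed by terminal ';' -> add ';'
  B -> z : B does not occur in the body -> contributes nothing
FOLLOW(B) = {;, $}
Count: 2

2


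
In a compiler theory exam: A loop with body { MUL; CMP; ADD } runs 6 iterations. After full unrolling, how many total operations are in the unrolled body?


Loop body operations: MUL, CMP, ADD (3 ops per iteration)
Unrolling 6 iterations:
  Iteration 1: MUL, CMP, ADD (3 ops)
  Iteration 2: MUL, CMP, ADD (3 ops)
  Iteration 3: MUL, CMP, ADD (3 ops)
  Iteration 4: MUL, CMP, ADD (3 ops)
  Iteration 5: MUL, CMP, ADD (3 ops)
  Iteration 6: MUL, CMP, ADD (3 ops)
Total: 6 iterations * 3 ops/iter = 18 operations

18


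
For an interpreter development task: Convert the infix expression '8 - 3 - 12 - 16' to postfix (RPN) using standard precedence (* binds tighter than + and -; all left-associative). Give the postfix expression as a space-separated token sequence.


Applying the shunting-yard algorithm:
  Operand 8 -> output
  Push '-' onto operator stack -> op-stack: [-]
  Operand 3 -> output
  See '-' (prec 1); top '-' (prec 1) >= it -> pop '-' to output
  Push '-' onto operator stack -> op-stack: [-]
  Operand 12 -> output
  See '-' (prec 1); top '-' (prec 1) >= it -> pop '-' to output
  Push '-' onto operator stack -> op-stack: [-]
  Operand 16 -> output
  End of input: pop '-' to output
Postfix result: 8 3 - 12 - 16 -

8 3 - 12 - 16 -


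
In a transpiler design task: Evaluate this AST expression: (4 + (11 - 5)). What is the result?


Expression: (4 + (11 - 5))
Evaluating step by step:
  11 - 5 = 6
  4 + 6 = 10
Result: 10

10


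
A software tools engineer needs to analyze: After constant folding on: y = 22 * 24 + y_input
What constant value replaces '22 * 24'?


Identifying constant sub-expression:
  Original: y = 22 * 24 + y_input
  22 and 24 are both compile-time constants
  Evaluating: 22 * 24 = 528
  After folding: y = 528 + y_input

528


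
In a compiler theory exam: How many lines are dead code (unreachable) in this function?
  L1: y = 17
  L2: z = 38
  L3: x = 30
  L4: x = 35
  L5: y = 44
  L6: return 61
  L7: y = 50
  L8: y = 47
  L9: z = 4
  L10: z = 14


Analyzing control flow:
  L1: reachable (before return)
  L2: reachable (before return)
  L3: reachable (before return)
  L4: reachable (before return)
  L5: reachable (before return)
  L6: reachable (return statement)
  L7: DEAD (after return at L6)
  L8: DEAD (after return at L6)
  L9: DEAD (after return at L6)
  L10: DEAD (after return at L6)
Return at L6, total lines = 10
Dead lines: L7 through L10
Count: 4

4


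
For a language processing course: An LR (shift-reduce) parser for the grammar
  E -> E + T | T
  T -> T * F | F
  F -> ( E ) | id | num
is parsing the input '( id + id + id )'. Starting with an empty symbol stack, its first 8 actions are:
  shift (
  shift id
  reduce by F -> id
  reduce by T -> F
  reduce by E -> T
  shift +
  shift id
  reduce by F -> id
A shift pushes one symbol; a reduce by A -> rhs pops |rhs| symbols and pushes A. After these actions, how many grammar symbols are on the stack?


Tracking the symbol stack through each action:
  Action 1: shift '(' : push -> stack = [(] (size 1)
  Action 2: shift 'id' : push -> stack = [(, id] (size 2)
  Action 3: reduce by F -> id : pop 1, push F -> stack = [(, F] (size 2)
  Action 4: reduce by T -> F : pop 1, push T -> stack = [(, T] (size 2)
  Action 5: reduce by E -> T : pop 1, push E -> stack = [(, E] (size 2)
  Action 6: shift '+' : push -> stack = [(, E, +] (size 3)
  Action 7: shift 'id' : push -> stack = [(, E, +, id] (size 4)
  Action 8: reduce by F -> id : pop 1, push F -> stack = [(, E, +, F] (size 4)
Final stack size: 4

4


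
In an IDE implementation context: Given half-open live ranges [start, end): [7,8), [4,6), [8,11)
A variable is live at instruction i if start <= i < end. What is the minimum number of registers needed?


Live ranges:
  Var0: [7, 8)
  Var1: [4, 6)
  Var2: [8, 11)
Sweep-line events (position, delta, active):
  pos=4 start -> active=1
  pos=6 end -> active=0
  pos=7 start -> active=1
  pos=8 end -> active=0
  pos=8 start -> active=1
  pos=11 end -> active=0
Maximum simultaneous active: 1
Minimum registers needed: 1

1


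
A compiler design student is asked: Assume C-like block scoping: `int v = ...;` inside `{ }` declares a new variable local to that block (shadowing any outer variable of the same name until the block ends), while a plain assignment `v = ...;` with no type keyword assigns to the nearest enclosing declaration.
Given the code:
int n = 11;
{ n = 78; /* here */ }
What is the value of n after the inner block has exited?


Analyzing scoping rules:
Outer scope: declares n = 11
Inner block: 'n = 78;' has no type keyword, so it is an assignment to the outer n (no shadowing)
The assignment changed the outer variable itself, so the new value persists after the block -> 78
Result: 78

78


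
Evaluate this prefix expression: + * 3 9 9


Parsing prefix expression: + * 3 9 9
Step 1: Innermost operation '* 3 9'
  3 * 9 = 27
Step 2: Outer operation '+ [27] 9'
  27 + 9 = 36

36


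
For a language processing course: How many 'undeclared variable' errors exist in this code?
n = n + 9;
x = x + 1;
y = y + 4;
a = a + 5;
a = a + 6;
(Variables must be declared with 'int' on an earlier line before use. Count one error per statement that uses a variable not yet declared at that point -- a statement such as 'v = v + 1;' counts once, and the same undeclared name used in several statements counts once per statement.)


Scanning code line by line:
  Line 1: use 'n' -> ERROR (undeclared)
  Line 2: use 'x' -> ERROR (undeclared)
  Line 3: use 'y' -> ERROR (undeclared)
  Line 4: use 'a' -> ERROR (undeclared)
  Line 5: use 'a' -> ERROR (undeclared)
Total undeclared variable errors: 5

5


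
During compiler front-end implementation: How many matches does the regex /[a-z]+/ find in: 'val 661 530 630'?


Pattern: /[a-z]+/ (identifiers)
Input: 'val 661 530 630'
Scanning for matches:
  Match 1: 'val'
Total matches: 1

1


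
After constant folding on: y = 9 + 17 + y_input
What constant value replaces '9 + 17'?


Identifying constant sub-expression:
  Original: y = 9 + 17 + y_input
  9 and 17 are both compile-time constants
  Evaluating: 9 + 17 = 26
  After folding: y = 26 + y_input

26


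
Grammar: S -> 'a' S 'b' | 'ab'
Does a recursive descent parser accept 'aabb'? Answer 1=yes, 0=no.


Grammar accepts strings of the form a^n b^n (n >= 1)
Word: 'aabb'
Counting: 2 a's and 2 b's
Check: 2 == 2? Yes
Derivation (S -> aSb applied 1 time(s), then S -> ab): S => aSb => aabb
Accepted

1


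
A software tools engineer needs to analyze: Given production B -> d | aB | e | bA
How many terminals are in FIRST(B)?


Production: B -> d | aB | e | bA
Examining each alternative for leading terminals:
  B -> d : first terminal = 'd'
  B -> aB : first terminal = 'a'
  B -> e : first terminal = 'e'
  B -> bA : first terminal = 'b'
FIRST(B) = {a, b, d, e}
Count: 4

4


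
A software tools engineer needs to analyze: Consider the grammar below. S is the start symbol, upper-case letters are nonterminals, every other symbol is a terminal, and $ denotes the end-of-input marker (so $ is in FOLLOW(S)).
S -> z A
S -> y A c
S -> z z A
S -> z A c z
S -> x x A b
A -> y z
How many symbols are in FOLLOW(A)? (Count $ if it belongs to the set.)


S is the start symbol and does not occur in any rule body, so FOLLOW(S) = {$}.
Examining every occurrence of A in a rule body:
  S -> z A : A is at the right end -> add FOLLOW(S) = {$}
  S -> y A c : A is followed by terminal 'c' -> add 'c'
  S -> z z A : A is at the right end -> add FOLLOW(S) = {$} (already in the set)
  S -> z A c z : A is followed by terminal 'c' -> add 'c' (already in the set)
  S -> x x A b : A is followed by terminal 'b' -> add 'b'
  A -> y z : A does not occur in the body -> contributes nothing
FOLLOW(A) = {b, c, $}
Count: 3

3


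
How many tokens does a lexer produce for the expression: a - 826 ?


Scanning 'a - 826'
Token 1: 'a' -> identifier
Token 2: '-' -> operator
Token 3: '826' -> integer_literal
Total tokens: 3

3


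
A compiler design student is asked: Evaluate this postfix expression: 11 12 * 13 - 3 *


Processing tokens left to right:
Push 11, Push 12
Pop 11 and 12, compute 11 * 12 = 132, push 132
Push 13
Pop 132 and 13, compute 132 - 13 = 119, push 119
Push 3
Pop 119 and 3, compute 119 * 3 = 357, push 357
Stack result: 357

357


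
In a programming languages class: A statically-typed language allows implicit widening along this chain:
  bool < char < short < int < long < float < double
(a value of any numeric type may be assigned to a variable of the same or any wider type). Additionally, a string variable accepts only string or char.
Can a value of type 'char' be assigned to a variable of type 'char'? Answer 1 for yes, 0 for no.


Target variable type: char
Source value type: char
Numeric ranks: char=1, char=1
Widening allowed iff rank(source) <= rank(target): 1 <= 1? Yes
Result: 1

1


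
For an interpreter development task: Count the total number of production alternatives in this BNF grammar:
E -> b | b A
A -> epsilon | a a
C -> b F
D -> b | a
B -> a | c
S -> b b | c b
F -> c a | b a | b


Counting alternatives per rule:
  E: 2 alternative(s)
  A: 2 alternative(s)
  C: 1 alternative(s)
  D: 2 alternative(s)
  B: 2 alternative(s)
  S: 2 alternative(s)
  F: 3 alternative(s)
Sum: 2 + 2 + 1 + 2 + 2 + 2 + 3 = 14

14


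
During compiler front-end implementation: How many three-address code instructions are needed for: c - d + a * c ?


Expression: c - d + a * c
Generating three-address code (respecting * over +/- precedence):
  Instruction 1: t1 = a * c
  Instruction 2: t2 = c - d
  Instruction 3: t3 = t2 + t1
Total instructions: 3

3


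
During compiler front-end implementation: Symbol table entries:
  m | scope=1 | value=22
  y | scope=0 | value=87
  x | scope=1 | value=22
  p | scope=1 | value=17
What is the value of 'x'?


Searching symbol table for 'x':
  m | scope=1 | value=22
  y | scope=0 | value=87
  x | scope=1 | value=22 <- MATCH
  p | scope=1 | value=17
Found 'x' at scope 1 with value 22

22


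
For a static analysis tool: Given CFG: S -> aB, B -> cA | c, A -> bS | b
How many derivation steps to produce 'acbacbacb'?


Grammar: S -> aB, B -> cA | c, A -> bS | b
Deriving 'acbacbacb':
Step 1: S -> aB => aB
Step 2: B -> cA => acA
Step 3: A -> bS => acbS
Step 4: S -> aB => acbaB
Step 5: B -> cA => acbacA
Step 6: A -> bS => acbacbS
Step 7: S -> aB => acbacbaB
Step 8: B -> cA => acbacbacA
Step 9: A -> b => acbacbacb
Total derivation steps: 9

9


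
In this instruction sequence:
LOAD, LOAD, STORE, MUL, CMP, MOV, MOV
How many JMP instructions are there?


Scanning instruction sequence for JMP:
  Position 1: LOAD
  Position 2: LOAD
  Position 3: STORE
  Position 4: MUL
  Position 5: CMP
  Position 6: MOV
  Position 7: MOV
Matches at positions: []
Total JMP count: 0

0


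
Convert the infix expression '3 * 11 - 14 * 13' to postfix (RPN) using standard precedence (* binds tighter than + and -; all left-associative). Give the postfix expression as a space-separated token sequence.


Applying the shunting-yard algorithm:
  Operand 3 -> output
  Push '*' onto operator stack -> op-stack: [*]
  Operand 11 -> output
  See '-' (prec 1); top '*' (prec 2) >= it -> pop '*' to output
  Push '-' onto operator stack -> op-stack: [-]
  Operand 14 -> output
  Push '*' onto operator stack -> op-stack: [-, *]
  Operand 13 -> output
  End of input: pop '*' to output
  End of input: pop '-' to output
Postfix result: 3 11 * 14 13 * -

3 11 * 14 13 * -


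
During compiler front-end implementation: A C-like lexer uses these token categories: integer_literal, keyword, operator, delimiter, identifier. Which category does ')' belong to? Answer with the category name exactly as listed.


Token: ')'
Checking categories:
  identifier: no
  integer_literal: no
  operator: no
  keyword: no
  delimiter: YES
Category: delimiter

delimiter


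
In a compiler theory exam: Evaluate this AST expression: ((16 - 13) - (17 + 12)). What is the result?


Expression: ((16 - 13) - (17 + 12))
Evaluating step by step:
  16 - 13 = 3
  17 + 12 = 29
  3 - 29 = -26
Result: -26

-26


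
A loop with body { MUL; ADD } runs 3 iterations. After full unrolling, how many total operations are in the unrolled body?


Loop body operations: MUL, ADD (2 ops per iteration)
Unrolling 3 iterations:
  Iteration 1: MUL, ADD (2 ops)
  Iteration 2: MUL, ADD (2 ops)
  Iteration 3: MUL, ADD (2 ops)
Total: 3 iterations * 2 ops/iter = 6 operations

6


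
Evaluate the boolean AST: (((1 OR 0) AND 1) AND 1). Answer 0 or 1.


Step 1: Evaluate inner node
  1 OR 0 = 1
Step 2: Evaluate next node
  1 AND 1 = 1
Step 3: Evaluate root node
  1 AND 1 = 1

1


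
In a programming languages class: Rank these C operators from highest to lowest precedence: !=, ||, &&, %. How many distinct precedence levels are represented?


Looking up precedence for each operator:
  != -> precedence 3
  || -> precedence 1
  && -> precedence 2
  % -> precedence 6
Sorted highest to lowest: %, !=, &&, ||
Distinct precedence values: [6, 3, 2, 1]
Number of distinct levels: 4

4


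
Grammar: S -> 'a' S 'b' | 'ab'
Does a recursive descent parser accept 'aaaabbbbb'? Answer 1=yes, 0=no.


Grammar accepts strings of the form a^n b^n (n >= 1)
Word: 'aaaabbbbb'
Counting: 4 a's and 5 b's
Check: 4 == 5? No
Mismatch: a-count != b-count
Rejected

0


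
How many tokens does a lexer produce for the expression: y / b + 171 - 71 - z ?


Scanning 'y / b + 171 - 71 - z'
Token 1: 'y' -> identifier
Token 2: '/' -> operator
Token 3: 'b' -> identifier
Token 4: '+' -> operator
Token 5: '171' -> integer_literal
Token 6: '-' -> operator
Token 7: '71' -> integer_literal
Token 8: '-' -> operator
Token 9: 'z' -> identifier
Total tokens: 9

9


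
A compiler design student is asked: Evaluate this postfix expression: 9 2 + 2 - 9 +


Processing tokens left to right:
Push 9, Push 2
Pop 9 and 2, compute 9 + 2 = 11, push 11
Push 2
Pop 11 and 2, compute 11 - 2 = 9, push 9
Push 9
Pop 9 and 9, compute 9 + 9 = 18, push 18
Stack result: 18

18


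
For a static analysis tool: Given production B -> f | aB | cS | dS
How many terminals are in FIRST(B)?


Production: B -> f | aB | cS | dS
Examining each alternative for leading terminals:
  B -> f : first terminal = 'f'
  B -> aB : first terminal = 'a'
  B -> cS : first terminal = 'c'
  B -> dS : first terminal = 'd'
FIRST(B) = {a, c, d, f}
Count: 4

4
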